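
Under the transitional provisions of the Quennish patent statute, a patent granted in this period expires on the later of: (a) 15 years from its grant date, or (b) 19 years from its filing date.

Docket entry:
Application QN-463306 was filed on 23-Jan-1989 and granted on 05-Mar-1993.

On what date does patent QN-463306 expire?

March 5, 2008

(a) grant + 15 years → 5 March 2008.
(b) filing + 19 years → 23 January 2008.
Later of the two: 5 March 2008.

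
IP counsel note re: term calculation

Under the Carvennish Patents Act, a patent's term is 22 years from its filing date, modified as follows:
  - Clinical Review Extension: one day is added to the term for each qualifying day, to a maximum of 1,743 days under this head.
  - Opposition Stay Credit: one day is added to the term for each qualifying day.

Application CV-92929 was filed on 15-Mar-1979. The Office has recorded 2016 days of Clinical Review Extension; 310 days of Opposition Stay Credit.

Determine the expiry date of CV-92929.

Base term: filing date + 22 years → 15 March 2001.
Clinical Review Extension: 2016 days claimed exceeds the 1743-day cap, so +1743 days → 22 December 2005.
Opposition Stay Credit: +310 days → 28 October 2006.

2006-10-28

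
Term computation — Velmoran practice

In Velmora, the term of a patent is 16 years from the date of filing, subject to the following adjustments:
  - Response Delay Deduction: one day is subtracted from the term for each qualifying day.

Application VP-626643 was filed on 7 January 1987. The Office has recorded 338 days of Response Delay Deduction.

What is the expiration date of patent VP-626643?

Base term: filing date + 16 years → 7 January 2003.
Response Delay Deduction: −338 days → 3 February 2002.

2002-02-03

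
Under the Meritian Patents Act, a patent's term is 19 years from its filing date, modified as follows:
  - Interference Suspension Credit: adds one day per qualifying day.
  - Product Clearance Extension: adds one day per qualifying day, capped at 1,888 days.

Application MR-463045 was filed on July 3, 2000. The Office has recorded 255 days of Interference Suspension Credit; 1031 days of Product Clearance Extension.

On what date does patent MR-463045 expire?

Base term: filing date + 19 years → 3 July 2019.
Interference Suspension Credit: +255 days → 14 March 2020.
Product Clearance Extension: 1031 days (within the 1888-day cap) → +1031 days → 9 January 2023.

2023-01-09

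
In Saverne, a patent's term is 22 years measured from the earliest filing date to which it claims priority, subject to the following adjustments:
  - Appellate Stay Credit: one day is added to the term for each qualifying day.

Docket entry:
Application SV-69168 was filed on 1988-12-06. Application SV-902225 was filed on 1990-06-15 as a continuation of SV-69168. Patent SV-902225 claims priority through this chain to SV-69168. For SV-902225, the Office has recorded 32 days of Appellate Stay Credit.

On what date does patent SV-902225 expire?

2011-01-07

Earliest priority filing: 6 December 1988.
Base term: 6 December 1988 + 22 years → 6 December 2010.
Appellate Stay Credit: +32 days → 7 January 2011.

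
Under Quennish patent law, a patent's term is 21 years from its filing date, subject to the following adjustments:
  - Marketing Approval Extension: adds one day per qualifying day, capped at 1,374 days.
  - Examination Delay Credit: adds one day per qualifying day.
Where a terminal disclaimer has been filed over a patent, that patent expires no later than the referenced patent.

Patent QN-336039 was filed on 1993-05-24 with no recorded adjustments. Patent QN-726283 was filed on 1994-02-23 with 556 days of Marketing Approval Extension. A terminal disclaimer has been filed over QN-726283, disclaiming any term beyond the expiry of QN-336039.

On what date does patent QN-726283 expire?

Natural term of QN-726283:
  Base: filing + 21 years → 23 February 2015.
  Marketing Approval Extension: 556 days (within the 1374-day cap) → +556 days → 1 September 2016.
Expiry of referenced patent QN-336039:
  Base: filing + 21 years → 24 May 2014.
Terminal disclaimer: QN-726283 expires on the earlier of 1 September 2016 and 24 May 2014.

2014-05-24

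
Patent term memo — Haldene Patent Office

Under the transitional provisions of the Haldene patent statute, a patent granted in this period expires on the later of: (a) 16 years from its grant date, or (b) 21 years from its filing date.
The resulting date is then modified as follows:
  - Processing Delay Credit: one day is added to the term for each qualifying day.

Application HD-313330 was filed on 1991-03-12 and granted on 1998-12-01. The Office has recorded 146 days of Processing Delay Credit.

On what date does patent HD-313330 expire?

2015-04-26

(a) grant + 16 years → 1 December 2014.
(b) filing + 21 years → 12 March 2012.
Later of the two: 1 December 2014.
Processing Delay Credit: +146 days → 26 April 2015.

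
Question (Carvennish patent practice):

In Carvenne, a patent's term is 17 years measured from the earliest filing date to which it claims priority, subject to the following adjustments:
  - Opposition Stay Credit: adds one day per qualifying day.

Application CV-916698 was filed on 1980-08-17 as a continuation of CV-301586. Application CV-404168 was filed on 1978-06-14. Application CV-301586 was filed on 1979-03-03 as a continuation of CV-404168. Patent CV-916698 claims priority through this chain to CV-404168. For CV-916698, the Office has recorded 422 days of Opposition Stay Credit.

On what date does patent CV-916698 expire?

Earliest priority filing: 14 June 1978.
Base term: 14 June 1978 + 17 years → 14 June 1995.
Opposition Stay Credit: +422 days → 9 August 1996.

August 9, 1996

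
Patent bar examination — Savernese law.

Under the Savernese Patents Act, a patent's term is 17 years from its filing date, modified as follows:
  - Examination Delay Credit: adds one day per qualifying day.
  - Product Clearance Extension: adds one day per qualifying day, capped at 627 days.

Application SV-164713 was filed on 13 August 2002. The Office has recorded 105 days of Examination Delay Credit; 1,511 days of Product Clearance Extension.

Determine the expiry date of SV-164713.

August 14, 2021

Base term: filing date + 17 years → 13 August 2019.
Examination Delay Credit: +105 days → 26 November 2019.
Product Clearance Extension: 1511 days claimed exceeds the 627-day cap, so +627 days → 14 August 2021.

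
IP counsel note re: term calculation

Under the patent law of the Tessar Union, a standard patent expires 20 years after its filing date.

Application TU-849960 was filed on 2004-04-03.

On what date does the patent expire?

April 3, 2024

Filing date + 20 years → 3 April 2024.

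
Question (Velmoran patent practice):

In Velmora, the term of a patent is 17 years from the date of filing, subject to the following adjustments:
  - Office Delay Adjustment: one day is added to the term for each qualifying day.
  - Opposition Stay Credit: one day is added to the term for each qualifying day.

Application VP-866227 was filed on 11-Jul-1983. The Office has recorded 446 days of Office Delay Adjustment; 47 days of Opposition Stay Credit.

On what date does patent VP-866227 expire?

2001-11-16

Base term: filing date + 17 years → 11 July 2000.
Office Delay Adjustment: +446 days → 30 September 2001.
Opposition Stay Credit: +47 days → 16 November 2001.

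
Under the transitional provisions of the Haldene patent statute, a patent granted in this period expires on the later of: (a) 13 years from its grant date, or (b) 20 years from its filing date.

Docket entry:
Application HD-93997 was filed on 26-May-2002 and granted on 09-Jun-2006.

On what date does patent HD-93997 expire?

(a) grant + 13 years → 9 June 2019.
(b) filing + 20 years → 26 May 2022.
Later of the two: 26 May 2022.

May 26, 2022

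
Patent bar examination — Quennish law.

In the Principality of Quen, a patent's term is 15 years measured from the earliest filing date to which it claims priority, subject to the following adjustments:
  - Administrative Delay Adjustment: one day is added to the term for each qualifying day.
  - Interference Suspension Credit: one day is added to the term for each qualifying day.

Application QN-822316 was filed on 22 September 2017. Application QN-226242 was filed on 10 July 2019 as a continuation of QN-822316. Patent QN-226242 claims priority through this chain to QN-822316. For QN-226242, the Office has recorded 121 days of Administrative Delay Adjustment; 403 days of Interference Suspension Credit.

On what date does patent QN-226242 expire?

Earliest priority filing: 22 September 2017.
Base term: 22 September 2017 + 15 years → 22 September 2032.
Administrative Delay Adjustment: +121 days → 21 January 2033.
Interference Suspension Credit: +403 days → 28 February 2034.

February 28, 2034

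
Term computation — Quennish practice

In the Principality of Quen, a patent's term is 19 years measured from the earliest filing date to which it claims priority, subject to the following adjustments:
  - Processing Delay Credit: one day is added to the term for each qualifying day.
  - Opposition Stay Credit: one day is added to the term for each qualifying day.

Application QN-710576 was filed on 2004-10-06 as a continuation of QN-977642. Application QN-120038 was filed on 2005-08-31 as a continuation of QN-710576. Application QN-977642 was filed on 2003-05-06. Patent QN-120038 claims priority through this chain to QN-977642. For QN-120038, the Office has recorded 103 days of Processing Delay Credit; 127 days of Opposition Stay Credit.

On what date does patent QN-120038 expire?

2022-12-22

Earliest priority filing: 6 May 2003.
Base term: 6 May 2003 + 19 years → 6 May 2022.
Processing Delay Credit: +103 days → 17 August 2022.
Opposition Stay Credit: +127 days → 22 December 2022.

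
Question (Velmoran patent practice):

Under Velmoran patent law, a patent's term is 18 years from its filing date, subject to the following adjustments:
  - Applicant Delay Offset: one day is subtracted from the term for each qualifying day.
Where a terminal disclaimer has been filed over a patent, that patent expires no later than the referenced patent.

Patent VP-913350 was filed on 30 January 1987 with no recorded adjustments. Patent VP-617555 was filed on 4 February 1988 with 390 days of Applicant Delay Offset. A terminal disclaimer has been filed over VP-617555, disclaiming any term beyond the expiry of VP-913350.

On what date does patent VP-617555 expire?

Natural term of VP-617555:
  Base: filing + 18 years → 4 February 2006.
  Applicant Delay Offset: −390 days → 10 January 2005.
Expiry of referenced patent VP-913350:
  Base: filing + 18 years → 30 January 2005.
Terminal disclaimer: VP-617555 expires on the earlier of 10 January 2005 and 30 January 2005.

2005-01-10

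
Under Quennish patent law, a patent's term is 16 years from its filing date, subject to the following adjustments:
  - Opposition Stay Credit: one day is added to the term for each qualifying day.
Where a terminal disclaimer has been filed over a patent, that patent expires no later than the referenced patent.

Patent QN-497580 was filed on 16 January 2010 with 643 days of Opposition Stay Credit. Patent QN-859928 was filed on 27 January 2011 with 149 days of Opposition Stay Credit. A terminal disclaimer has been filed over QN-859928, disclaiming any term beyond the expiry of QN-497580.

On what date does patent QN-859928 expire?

June 25, 2027

Natural term of QN-859928:
  Base: filing + 16 years → 27 January 2027.
  Opposition Stay Credit: +149 days → 25 June 2027.
Expiry of referenced patent QN-497580:
  Base: filing + 16 years → 16 January 2026.
  Opposition Stay Credit: +643 days → 21 October 2027.
Terminal disclaimer: QN-859928 expires on the earlier of 25 June 2027 and 21 October 2027.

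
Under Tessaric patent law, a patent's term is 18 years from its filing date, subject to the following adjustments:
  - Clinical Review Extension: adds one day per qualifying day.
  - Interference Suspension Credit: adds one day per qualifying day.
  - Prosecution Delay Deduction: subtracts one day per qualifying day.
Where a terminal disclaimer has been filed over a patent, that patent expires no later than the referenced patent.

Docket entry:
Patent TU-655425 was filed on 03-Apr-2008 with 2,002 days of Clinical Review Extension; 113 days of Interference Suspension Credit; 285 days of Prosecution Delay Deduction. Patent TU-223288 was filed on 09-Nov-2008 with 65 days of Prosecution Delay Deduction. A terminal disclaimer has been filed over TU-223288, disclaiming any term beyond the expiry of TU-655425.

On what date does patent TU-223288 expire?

2026-09-05

Natural term of TU-223288:
  Base: filing + 18 years → 9 November 2026.
  Prosecution Delay Deduction: −65 days → 5 September 2026.
Expiry of referenced patent TU-655425:
  Base: filing + 18 years → 3 April 2026.
  Clinical Review Extension: +2002 days → 26 September 2031.
  Interference Suspension Credit: +113 days → 17 January 2032.
  Prosecution Delay Deduction: −285 days → 7 April 2031.
Terminal disclaimer: TU-223288 expires on the earlier of 5 September 2026 and 7 April 2031.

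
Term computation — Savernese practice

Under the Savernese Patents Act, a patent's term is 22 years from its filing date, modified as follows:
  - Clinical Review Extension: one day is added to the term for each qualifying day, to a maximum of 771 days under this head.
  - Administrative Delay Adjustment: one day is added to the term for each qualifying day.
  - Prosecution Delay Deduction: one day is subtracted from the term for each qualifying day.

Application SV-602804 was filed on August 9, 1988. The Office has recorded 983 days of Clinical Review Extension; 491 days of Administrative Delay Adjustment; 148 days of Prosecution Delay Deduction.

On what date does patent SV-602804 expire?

Base term: filing date + 22 years → 9 August 2010.
Clinical Review Extension: 983 days claimed exceeds the 771-day cap, so +771 days → 18 September 2012.
Administrative Delay Adjustment: +491 days → 22 January 2014.
Prosecution Delay Deduction: −148 days → 27 August 2013.

August 27, 2013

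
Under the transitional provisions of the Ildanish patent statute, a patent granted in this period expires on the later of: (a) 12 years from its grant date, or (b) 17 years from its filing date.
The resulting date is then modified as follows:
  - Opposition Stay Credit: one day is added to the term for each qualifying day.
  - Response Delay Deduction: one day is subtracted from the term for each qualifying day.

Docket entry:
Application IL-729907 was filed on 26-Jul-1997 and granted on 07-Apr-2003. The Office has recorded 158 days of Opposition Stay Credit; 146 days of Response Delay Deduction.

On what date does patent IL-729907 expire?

(a) grant + 12 years → 7 April 2015.
(b) filing + 17 years → 26 July 2014.
Later of the two: 7 April 2015.
Opposition Stay Credit: +158 days → 12 September 2015.
Response Delay Deduction: −146 days → 19 April 2015.

2015-04-19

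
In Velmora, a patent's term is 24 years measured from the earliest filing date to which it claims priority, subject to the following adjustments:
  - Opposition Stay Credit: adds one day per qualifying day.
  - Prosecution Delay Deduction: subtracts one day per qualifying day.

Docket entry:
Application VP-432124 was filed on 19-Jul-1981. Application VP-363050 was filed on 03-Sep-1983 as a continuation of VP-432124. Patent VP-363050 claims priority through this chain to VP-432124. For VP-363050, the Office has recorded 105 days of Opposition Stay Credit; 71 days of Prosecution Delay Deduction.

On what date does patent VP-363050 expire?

August 22, 2005

Earliest priority filing: 19 July 1981.
Base term: 19 July 1981 + 24 years → 19 July 2005.
Opposition Stay Credit: +105 days → 1 November 2005.
Prosecution Delay Deduction: −71 days → 22 August 2005.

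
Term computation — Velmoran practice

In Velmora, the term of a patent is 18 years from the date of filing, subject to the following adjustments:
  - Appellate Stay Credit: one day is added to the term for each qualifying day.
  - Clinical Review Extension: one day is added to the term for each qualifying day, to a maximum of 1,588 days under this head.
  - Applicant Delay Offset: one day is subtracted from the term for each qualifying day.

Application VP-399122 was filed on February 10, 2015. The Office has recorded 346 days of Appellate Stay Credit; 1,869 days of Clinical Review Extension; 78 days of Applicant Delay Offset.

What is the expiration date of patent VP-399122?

Base term: filing date + 18 years → 10 February 2033.
Appellate Stay Credit: +346 days → 22 January 2034.
Clinical Review Extension: 1869 days claimed exceeds the 1588-day cap, so +1588 days → 29 May 2038.
Applicant Delay Offset: −78 days → 12 March 2038.

March 12, 2038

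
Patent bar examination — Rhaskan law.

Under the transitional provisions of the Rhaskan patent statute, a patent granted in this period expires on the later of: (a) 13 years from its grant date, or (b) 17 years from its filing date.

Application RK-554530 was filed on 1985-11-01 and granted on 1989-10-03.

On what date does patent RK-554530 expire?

(a) grant + 13 years → 3 October 2002.
(b) filing + 17 years → 1 November 2002.
Later of the two: 1 November 2002.

2002-11-01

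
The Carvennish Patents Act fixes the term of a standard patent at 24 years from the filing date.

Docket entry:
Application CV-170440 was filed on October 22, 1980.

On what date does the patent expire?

October 22, 2004

Filing date + 24 years → 22 October 2004.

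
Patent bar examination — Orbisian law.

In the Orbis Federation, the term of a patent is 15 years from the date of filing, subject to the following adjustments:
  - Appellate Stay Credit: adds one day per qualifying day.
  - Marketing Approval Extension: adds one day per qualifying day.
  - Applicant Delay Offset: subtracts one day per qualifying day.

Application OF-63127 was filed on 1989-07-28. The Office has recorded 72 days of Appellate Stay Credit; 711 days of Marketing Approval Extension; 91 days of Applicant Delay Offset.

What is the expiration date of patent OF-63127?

Base term: filing date + 15 years → 28 July 2004.
Appellate Stay Credit: +72 days → 8 October 2004.
Marketing Approval Extension: +711 days → 19 September 2006.
Applicant Delay Offset: −91 days → 20 June 2006.

2006-06-20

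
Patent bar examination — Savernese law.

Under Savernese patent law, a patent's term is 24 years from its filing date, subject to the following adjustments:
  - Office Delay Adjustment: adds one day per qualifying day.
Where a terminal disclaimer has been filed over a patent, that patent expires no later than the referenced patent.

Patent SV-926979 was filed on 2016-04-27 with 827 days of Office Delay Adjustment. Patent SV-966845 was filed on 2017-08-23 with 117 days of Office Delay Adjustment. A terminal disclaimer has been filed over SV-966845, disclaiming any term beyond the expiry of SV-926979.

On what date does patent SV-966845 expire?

December 18, 2041

Natural term of SV-966845:
  Base: filing + 24 years → 23 August 2041.
  Office Delay Adjustment: +117 days → 18 December 2041.
Expiry of referenced patent SV-926979:
  Base: filing + 24 years → 27 April 2040.
  Office Delay Adjustment: +827 days → 2 August 2042.
Terminal disclaimer: SV-966845 expires on the earlier of 18 December 2041 and 2 August 2042.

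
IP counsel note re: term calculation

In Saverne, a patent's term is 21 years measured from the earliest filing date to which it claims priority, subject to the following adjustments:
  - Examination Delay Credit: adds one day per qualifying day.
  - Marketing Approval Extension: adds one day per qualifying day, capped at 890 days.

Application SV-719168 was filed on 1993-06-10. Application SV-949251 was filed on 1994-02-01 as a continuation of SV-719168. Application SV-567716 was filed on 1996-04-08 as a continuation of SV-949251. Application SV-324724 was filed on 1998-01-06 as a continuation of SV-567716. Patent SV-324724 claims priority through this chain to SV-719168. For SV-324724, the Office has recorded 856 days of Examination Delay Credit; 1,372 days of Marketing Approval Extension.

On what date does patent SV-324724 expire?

Earliest priority filing: 10 June 1993.
Base term: 10 June 1993 + 21 years → 10 June 2014.
Examination Delay Credit: +856 days → 13 October 2016.
Marketing Approval Extension: 1372 days claimed exceeds the 890-day cap, so +890 days → 22 March 2019.

March 22, 2019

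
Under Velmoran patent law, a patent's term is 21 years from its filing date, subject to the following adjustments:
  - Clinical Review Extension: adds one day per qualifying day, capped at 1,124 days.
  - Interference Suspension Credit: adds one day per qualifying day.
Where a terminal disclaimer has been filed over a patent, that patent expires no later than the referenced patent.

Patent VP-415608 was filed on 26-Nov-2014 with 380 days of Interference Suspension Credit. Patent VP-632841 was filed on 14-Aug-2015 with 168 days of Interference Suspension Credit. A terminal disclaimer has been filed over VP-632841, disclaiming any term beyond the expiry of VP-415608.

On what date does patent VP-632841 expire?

December 10, 2036

Natural term of VP-632841:
  Base: filing + 21 years → 14 August 2036.
  Interference Suspension Credit: +168 days → 29 January 2037.
Expiry of referenced patent VP-415608:
  Base: filing + 21 years → 26 November 2035.
  Interference Suspension Credit: +380 days → 10 December 2036.
Terminal disclaimer: VP-632841 expires on the earlier of 29 January 2037 and 10 December 2036.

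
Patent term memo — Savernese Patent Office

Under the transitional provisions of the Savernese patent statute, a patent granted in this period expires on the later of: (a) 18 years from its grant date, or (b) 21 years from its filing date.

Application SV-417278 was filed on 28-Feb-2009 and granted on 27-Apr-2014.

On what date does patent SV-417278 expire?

(a) grant + 18 years → 27 April 2032.
(b) filing + 21 years → 28 February 2030.
Later of the two: 27 April 2032.

2032-04-27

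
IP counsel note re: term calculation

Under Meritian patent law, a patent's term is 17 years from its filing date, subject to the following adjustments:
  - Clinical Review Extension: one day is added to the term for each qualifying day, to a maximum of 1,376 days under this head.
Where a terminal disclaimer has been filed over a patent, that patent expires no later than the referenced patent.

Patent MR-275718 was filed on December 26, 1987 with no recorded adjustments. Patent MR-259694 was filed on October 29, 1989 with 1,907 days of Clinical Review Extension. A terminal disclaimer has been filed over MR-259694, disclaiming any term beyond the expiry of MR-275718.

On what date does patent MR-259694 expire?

Natural term of MR-259694:
  Base: filing + 17 years → 29 October 2006.
  Clinical Review Extension: 1907 days claimed exceeds the 1376-day cap, so +1376 days → 5 August 2010.
Expiry of referenced patent MR-275718:
  Base: filing + 17 years → 26 December 2004.
Terminal disclaimer: MR-259694 expires on the earlier of 5 August 2010 and 26 December 2004.

2004-12-26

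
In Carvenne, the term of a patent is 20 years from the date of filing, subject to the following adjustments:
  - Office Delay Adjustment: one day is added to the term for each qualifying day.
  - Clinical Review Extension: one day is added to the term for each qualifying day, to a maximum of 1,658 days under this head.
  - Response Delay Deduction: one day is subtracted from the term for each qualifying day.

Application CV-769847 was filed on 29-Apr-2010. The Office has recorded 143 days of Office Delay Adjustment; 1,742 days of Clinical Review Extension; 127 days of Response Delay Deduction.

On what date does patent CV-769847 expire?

Base term: filing date + 20 years → 29 April 2030.
Office Delay Adjustment: +143 days → 19 September 2030.
Clinical Review Extension: 1742 days claimed exceeds the 1658-day cap, so +1658 days → 4 April 2035.
Response Delay Deduction: −127 days → 28 November 2034.

2034-11-28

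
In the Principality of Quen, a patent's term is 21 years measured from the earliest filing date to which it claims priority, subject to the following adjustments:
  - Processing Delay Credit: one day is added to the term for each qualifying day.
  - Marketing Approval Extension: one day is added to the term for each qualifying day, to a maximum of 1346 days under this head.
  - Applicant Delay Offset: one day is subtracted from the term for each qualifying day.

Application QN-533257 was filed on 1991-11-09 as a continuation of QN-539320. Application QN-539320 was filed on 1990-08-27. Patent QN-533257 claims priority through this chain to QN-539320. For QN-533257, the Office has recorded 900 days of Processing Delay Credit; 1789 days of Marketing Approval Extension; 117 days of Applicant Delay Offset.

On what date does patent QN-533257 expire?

Earliest priority filing: 27 August 1990.
Base term: 27 August 1990 + 21 years → 27 August 2011.
Processing Delay Credit: +900 days → 12 February 2014.
Marketing Approval Extension: 1789 days claimed exceeds the 1346-day cap, so +1346 days → 20 October 2017.
Applicant Delay Offset: −117 days → 25 June 2017.

2017-06-25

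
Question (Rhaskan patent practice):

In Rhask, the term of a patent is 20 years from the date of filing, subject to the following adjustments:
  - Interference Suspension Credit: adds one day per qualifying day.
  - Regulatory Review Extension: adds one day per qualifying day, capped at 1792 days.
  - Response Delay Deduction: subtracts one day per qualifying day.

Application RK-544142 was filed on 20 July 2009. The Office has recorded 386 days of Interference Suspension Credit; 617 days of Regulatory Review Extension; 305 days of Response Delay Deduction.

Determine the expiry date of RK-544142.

Base term: filing date + 20 years → 20 July 2029.
Interference Suspension Credit: +386 days → 10 August 2030.
Regulatory Review Extension: 617 days (within the 1792-day cap) → +617 days → 18 April 2032.
Response Delay Deduction: −305 days → 18 June 2031.

June 18, 2031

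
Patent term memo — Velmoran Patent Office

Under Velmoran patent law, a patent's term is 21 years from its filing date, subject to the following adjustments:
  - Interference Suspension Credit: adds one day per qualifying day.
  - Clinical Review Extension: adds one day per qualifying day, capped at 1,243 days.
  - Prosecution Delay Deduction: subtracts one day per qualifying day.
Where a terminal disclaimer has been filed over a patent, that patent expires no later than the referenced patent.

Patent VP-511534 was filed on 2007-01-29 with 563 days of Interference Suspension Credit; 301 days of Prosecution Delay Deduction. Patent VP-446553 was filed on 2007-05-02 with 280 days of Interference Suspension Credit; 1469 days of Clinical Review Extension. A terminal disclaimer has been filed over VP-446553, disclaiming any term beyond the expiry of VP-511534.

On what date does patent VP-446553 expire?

Natural term of VP-446553:
  Base: filing + 21 years → 2 May 2028.
  Interference Suspension Credit: +280 days → 6 February 2029.
  Clinical Review Extension: 1469 days claimed exceeds the 1243-day cap, so +1243 days → 3 July 2032.
Expiry of referenced patent VP-511534:
  Base: filing + 21 years → 29 January 2028.
  Interference Suspension Credit: +563 days → 14 August 2029.
  Prosecution Delay Deduction: −301 days → 17 October 2028.
Terminal disclaimer: VP-446553 expires on the earlier of 3 July 2032 and 17 October 2028.

2028-10-17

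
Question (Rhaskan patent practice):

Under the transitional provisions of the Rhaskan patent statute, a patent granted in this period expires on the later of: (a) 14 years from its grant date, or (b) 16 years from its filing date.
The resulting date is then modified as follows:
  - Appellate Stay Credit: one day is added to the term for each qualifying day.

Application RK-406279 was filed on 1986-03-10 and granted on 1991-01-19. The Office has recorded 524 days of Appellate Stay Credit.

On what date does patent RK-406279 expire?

2006-06-27

(a) grant + 14 years → 19 January 2005.
(b) filing + 16 years → 10 March 2002.
Later of the two: 19 January 2005.
Appellate Stay Credit: +524 days → 27 June 2006.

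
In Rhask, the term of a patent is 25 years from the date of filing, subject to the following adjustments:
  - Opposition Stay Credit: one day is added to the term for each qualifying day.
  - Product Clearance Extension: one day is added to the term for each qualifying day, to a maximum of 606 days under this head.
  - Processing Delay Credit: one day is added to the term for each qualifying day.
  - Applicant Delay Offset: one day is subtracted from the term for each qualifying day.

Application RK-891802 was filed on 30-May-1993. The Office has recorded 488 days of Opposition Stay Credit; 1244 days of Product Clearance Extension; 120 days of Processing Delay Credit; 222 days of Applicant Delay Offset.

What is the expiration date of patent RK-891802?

Base term: filing date + 25 years → 30 May 2018.
Opposition Stay Credit: +488 days → 30 September 2019.
Product Clearance Extension: 1244 days claimed exceeds the 606-day cap, so +606 days → 28 May 2021.
Processing Delay Credit: +120 days → 25 September 2021.
Applicant Delay Offset: −222 days → 15 February 2021.

2021-02-15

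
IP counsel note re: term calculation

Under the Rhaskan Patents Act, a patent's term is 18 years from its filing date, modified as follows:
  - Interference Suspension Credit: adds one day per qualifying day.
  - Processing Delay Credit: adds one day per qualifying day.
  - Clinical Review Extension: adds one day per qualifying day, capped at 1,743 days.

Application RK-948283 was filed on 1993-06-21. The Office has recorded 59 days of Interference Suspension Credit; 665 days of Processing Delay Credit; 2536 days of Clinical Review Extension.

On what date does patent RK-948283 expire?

Base term: filing date + 18 years → 21 June 2011.
Interference Suspension Credit: +59 days → 19 August 2011.
Processing Delay Credit: +665 days → 14 June 2013.
Clinical Review Extension: 2536 days claimed exceeds the 1743-day cap, so +1743 days → 23 March 2018.

2018-03-23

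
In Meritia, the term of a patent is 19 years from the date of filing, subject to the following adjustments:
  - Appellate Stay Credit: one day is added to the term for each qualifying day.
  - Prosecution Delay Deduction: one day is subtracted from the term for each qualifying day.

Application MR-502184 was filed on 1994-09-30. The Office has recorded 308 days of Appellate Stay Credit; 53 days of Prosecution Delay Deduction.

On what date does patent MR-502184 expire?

Base term: filing date + 19 years → 30 September 2013.
Appellate Stay Credit: +308 days → 4 August 2014.
Prosecution Delay Deduction: −53 days → 12 June 2014.

2014-06-12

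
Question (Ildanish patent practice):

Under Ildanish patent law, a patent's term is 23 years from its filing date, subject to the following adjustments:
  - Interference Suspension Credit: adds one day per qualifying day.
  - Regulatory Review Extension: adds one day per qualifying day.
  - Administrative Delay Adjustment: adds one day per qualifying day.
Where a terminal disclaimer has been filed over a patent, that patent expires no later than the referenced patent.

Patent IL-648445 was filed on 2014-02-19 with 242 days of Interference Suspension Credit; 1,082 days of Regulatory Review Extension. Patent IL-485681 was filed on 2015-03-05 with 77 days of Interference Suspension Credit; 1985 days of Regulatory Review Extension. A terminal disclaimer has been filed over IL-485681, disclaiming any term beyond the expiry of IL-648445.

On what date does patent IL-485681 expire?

Natural term of IL-485681:
  Base: filing + 23 years → 5 March 2038.
  Interference Suspension Credit: +77 days → 21 May 2038.
  Regulatory Review Extension: +1985 days → 27 October 2043.
Expiry of referenced patent IL-648445:
  Base: filing + 23 years → 19 February 2037.
  Interference Suspension Credit: +242 days → 19 October 2037.
  Regulatory Review Extension: +1082 days → 5 October 2040.
Terminal disclaimer: IL-485681 expires on the earlier of 27 October 2043 and 5 October 2040.

October 5, 2040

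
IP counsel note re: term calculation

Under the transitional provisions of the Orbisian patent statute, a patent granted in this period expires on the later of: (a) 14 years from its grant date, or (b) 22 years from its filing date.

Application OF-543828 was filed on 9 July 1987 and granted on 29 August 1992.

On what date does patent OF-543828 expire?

2009-07-09

(a) grant + 14 years → 29 August 2006.
(b) filing + 22 years → 9 July 2009.
Later of the two: 9 July 2009.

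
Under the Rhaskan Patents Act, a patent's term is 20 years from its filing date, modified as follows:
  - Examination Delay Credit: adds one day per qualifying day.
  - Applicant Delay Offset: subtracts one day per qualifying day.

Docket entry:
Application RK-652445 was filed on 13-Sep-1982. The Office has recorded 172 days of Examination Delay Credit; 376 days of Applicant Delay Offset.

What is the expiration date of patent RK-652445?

Base term: filing date + 20 years → 13 September 2002.
Examination Delay Credit: +172 days → 4 March 2003.
Applicant Delay Offset: −376 days → 21 February 2002.

2002-02-21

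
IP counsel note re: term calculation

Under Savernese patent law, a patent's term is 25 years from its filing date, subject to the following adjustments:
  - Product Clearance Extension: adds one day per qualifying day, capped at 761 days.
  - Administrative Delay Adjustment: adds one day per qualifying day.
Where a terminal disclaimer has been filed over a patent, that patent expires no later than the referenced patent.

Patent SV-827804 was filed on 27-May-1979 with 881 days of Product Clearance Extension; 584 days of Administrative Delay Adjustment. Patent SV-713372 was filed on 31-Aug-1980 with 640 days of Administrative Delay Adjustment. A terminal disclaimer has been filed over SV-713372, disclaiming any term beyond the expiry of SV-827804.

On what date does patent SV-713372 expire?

Natural term of SV-713372:
  Base: filing + 25 years → 31 August 2005.
  Administrative Delay Adjustment: +640 days → 2 June 2007.
Expiry of referenced patent SV-827804:
  Base: filing + 25 years → 27 May 2004.
  Product Clearance Extension: 881 days claimed exceeds the 761-day cap, so +761 days → 27 June 2006.
  Administrative Delay Adjustment: +584 days → 1 February 2008.
Terminal disclaimer: SV-713372 expires on the earlier of 2 June 2007 and 1 February 2008.

June 2, 2007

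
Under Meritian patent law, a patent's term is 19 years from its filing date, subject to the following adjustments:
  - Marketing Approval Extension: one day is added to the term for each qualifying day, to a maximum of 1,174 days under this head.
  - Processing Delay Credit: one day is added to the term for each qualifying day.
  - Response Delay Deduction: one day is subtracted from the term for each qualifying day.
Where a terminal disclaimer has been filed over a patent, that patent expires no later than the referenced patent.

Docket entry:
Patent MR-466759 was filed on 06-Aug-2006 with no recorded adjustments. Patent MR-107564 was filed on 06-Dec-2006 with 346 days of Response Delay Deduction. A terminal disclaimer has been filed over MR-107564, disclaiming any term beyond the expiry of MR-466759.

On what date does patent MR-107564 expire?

Natural term of MR-107564:
  Base: filing + 19 years → 6 December 2025.
  Response Delay Deduction: −346 days → 25 December 2024.
Expiry of referenced patent MR-466759:
  Base: filing + 19 years → 6 August 2025.
Terminal disclaimer: MR-107564 expires on the earlier of 25 December 2024 and 6 August 2025.

December 25, 2024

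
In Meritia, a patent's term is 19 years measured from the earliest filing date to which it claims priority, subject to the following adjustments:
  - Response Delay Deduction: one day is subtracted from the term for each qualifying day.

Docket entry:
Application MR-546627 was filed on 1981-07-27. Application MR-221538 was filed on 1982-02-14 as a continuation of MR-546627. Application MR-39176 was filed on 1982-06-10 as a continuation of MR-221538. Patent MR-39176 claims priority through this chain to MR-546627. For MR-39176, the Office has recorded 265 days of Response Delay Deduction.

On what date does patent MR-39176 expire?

November 5, 1999

Earliest priority filing: 27 July 1981.
Base term: 27 July 1981 + 19 years → 27 July 2000.
Response Delay Deduction: −265 days → 5 November 1999.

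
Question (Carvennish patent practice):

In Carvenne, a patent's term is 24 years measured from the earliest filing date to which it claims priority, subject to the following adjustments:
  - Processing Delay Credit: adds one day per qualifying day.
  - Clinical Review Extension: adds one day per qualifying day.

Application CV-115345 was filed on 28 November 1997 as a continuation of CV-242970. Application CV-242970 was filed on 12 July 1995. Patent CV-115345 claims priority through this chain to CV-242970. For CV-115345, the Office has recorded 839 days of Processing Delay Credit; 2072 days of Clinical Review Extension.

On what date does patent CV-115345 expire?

2027-07-01

Earliest priority filing: 12 July 1995.
Base term: 12 July 1995 + 24 years → 12 July 2019.
Processing Delay Credit: +839 days → 28 October 2021.
Clinical Review Extension: +2072 days → 1 July 2027.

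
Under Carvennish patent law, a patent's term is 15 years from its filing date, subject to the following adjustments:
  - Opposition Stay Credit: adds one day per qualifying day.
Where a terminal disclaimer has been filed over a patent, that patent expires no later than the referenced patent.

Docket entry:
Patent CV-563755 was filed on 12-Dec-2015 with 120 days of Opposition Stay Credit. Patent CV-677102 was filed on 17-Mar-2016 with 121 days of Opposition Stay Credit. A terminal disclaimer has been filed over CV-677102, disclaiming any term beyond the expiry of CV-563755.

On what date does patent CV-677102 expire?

Natural term of CV-677102:
  Base: filing + 15 years → 17 March 2031.
  Opposition Stay Credit: +121 days → 16 July 2031.
Expiry of referenced patent CV-563755:
  Base: filing + 15 years → 12 December 2030.
  Opposition Stay Credit: +120 days → 11 April 2031.
Terminal disclaimer: CV-677102 expires on the earlier of 16 July 2031 and 11 April 2031.

2031-04-11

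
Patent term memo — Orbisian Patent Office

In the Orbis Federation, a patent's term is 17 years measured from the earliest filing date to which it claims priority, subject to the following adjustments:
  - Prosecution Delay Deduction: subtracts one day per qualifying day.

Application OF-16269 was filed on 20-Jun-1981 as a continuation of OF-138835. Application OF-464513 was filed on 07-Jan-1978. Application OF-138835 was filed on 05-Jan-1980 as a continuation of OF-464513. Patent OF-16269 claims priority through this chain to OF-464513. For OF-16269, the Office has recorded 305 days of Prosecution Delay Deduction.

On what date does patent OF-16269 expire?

1994-03-08

Earliest priority filing: 7 January 1978.
Base term: 7 January 1978 + 17 years → 7 January 1995.
Prosecution Delay Deduction: −305 days → 8 March 1994.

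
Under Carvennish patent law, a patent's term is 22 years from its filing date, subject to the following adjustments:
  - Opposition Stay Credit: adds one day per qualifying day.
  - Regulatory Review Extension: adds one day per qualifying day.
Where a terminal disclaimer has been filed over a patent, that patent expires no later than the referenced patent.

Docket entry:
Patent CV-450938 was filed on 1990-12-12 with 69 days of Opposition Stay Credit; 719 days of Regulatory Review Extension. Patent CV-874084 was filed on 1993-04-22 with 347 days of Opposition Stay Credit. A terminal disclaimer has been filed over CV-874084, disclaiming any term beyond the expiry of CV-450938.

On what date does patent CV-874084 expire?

Natural term of CV-874084:
  Base: filing + 22 years → 22 April 2015.
  Opposition Stay Credit: +347 days → 3 April 2016.
Expiry of referenced patent CV-450938:
  Base: filing + 22 years → 12 December 2012.
  Opposition Stay Credit: +69 days → 19 February 2013.
  Regulatory Review Extension: +719 days → 8 February 2015.
Terminal disclaimer: CV-874084 expires on the earlier of 3 April 2016 and 8 February 2015.

2015-02-08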